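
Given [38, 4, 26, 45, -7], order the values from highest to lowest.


Original list: [38, 4, 26, 45, -7]
Repeatedly take the largest remaining element:
  Remaining [38, 4, 26, 45, -7] -> largest is 45
  Remaining [38, 4, 26, -7] -> largest is 38
  Remaining [4, 26, -7] -> largest is 26
  Remaining [4, -7] -> largest is 4
  Remaining [-7] -> largest is -7
Collecting the picks in order gives the descending list.
Final answer: [45, 38, 26, 4, -7]


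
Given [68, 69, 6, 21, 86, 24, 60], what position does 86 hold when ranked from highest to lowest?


Sort descending: [86, 69, 68, 60, 24, 21, 6]
Find 86 in the sorted list.
86 is at position 1.
Final answer: 1


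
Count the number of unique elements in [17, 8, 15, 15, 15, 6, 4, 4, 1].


List all unique values:
Distinct values: [1, 4, 6, 8, 15, 17]
Count = 6
Final answer: 6


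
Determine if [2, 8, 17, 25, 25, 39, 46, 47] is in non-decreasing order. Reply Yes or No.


Check consecutive pairs:
  2 <= 8? True
  8 <= 17? True
  17 <= 25? True
  25 <= 25? True
  25 <= 39? True
  39 <= 46? True
  46 <= 47? True
Every consecutive pair is in order, so the list is non-decreasing.
Final answer: Yes


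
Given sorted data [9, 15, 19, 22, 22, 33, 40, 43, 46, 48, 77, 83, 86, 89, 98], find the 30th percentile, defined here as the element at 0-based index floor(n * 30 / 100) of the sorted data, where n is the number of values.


The dataset has n = 15 elements.
Index = floor(15 * 30 / 100) = floor(450 / 100) = floor(4.5) = 4
Counting from index 0 in the sorted data, the element at index 4 is 22.
Final answer: 22


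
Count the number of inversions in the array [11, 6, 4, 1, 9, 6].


For each element, count the later elements that are smaller than it:
  11 (index 0): smaller elements after it = [6, 4, 1, 9, 6] -> 5
  6 (index 1): smaller elements after it = [4, 1] -> 2
  4 (index 2): smaller elements after it = [1] -> 1
  1 (index 3): smaller elements after it = [] -> 0
  9 (index 4): smaller elements after it = [6] -> 1
Total inversions = 5 + 2 + 1 + 0 + 1 = 9
Final answer: 9


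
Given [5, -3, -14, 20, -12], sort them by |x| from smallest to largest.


Compute absolute values:
  |5| = 5
  |-3| = 3
  |-14| = 14
  |20| = 20
  |-12| = 12
Absolute values in increasing order: 3 < 5 < 12 < 14 < 20
Listing the original numbers in that order gives the answer.
Final answer: [-3, 5, -12, -14, 20]


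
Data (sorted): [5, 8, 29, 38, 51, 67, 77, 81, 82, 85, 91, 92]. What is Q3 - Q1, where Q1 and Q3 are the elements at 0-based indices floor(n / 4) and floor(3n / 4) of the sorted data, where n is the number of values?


The data has n = 12 elements.
Q1 index = floor(12 / 4) = floor(3) = 3; Q3 index = floor(3 * 12 / 4) = floor(9) = 9
Q1 = element at index 3 = 38
Q3 = element at index 9 = 85
IQR = 85 - 38 = 47
Final answer: 47


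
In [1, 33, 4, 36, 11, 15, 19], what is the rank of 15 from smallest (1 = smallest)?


Sort ascending: [1, 4, 11, 15, 19, 33, 36]
Find 15 in the sorted list.
15 is at position 4 (1-indexed).
Final answer: 4


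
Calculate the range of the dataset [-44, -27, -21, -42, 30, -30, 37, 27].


Maximum value: 37
Minimum value: -44
Range = 37 - (-44) = 81
Final answer: 81


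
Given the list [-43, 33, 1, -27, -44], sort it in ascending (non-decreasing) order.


Original list: [-43, 33, 1, -27, -44]
Repeatedly take the smallest remaining element:
  Remaining [-43, 33, 1, -27, -44] -> smallest is -44
  Remaining [-43, 33, 1, -27] -> smallest is -43
  Remaining [33, 1, -27] -> smallest is -27
  Remaining [33, 1] -> smallest is 1
  Remaining [33] -> smallest is 33
Collecting the picks in order gives the sorted list.
Final answer: [-44, -43, -27, 1, 33]


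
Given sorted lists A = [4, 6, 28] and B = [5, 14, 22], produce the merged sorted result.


List A: [4, 6, 28]
List B: [5, 14, 22]
Repeatedly compare the front elements and take the smaller:
  4 vs 5 -> take 4
  6 vs 5 -> take 5
  6 vs 14 -> take 6
  28 vs 14 -> take 14
  28 vs 22 -> take 22
  B is exhausted; append the rest of A: [28]
Final answer: [4, 5, 6, 14, 22, 28]


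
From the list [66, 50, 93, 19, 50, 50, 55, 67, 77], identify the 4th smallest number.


Sort ascending: [19, 50, 50, 50, 55, 66, 67, 77, 93]
The 4th element (1-indexed) is at index 3.
Value = 50
Final answer: 50


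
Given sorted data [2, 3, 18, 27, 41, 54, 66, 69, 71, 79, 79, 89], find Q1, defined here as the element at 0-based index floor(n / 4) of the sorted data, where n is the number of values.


The list has n = 12 elements.
Q1 index = floor(12 / 4) = floor(3) = 3
Counting from index 0 in the sorted data, the element at index 3 is 27.
Final answer: 27


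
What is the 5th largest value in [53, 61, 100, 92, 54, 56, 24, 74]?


Sort descending: [100, 92, 74, 61, 56, 54, 53, 24]
The 5th element (1-indexed) is at index 4.
Value = 56
Final answer: 56


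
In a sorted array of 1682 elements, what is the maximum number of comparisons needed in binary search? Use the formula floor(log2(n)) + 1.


Binary search halves the search space each step.
Maximum comparisons = floor(log2(1682)) + 1
log2(1682) = 10.716
floor(log2(1682)) = 10, so 10 + 1 = 11
Final answer: 11


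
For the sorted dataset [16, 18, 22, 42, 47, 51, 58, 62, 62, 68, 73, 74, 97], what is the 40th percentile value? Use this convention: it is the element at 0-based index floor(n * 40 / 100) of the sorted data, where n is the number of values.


The dataset has n = 13 elements.
Index = floor(13 * 40 / 100) = floor(520 / 100) = floor(5.2) = 5
Counting from index 0 in the sorted data, the element at index 5 is 51.
Final answer: 51


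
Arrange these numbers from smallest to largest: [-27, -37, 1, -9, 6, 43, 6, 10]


Original list: [-27, -37, 1, -9, 6, 43, 6, 10]
Repeatedly take the smallest remaining element:
  Remaining [-27, -37, 1, -9, 6, 43, 6, 10] -> smallest is -37
  Remaining [-27, 1, -9, 6, 43, 6, 10] -> smallest is -27
  Remaining [1, -9, 6, 43, 6, 10] -> smallest is -9
  Remaining [1, 6, 43, 6, 10] -> smallest is 1
  Remaining [6, 43, 6, 10] -> smallest is 6
  Remaining [43, 6, 10] -> smallest is 6
  Remaining [43, 10] -> smallest is 10
  Remaining [43] -> smallest is 43
Collecting the picks in order gives the sorted list.
Final answer: [-37, -27, -9, 1, 6, 6, 10, 43]


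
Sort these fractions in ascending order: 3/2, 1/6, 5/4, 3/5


Convert to decimal for comparison:
  3/2 = 1.5
  1/6 = 0.1667
  5/4 = 1.25
  3/5 = 0.6
Decimals in increasing order: 0.1667 < 0.6 < 1.25 < 1.5
Writing each back as its fraction gives the sorted order.
Final answer: 1/6, 3/5, 5/4, 3/2


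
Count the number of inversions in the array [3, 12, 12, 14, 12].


For each element, count the later elements that are smaller than it:
  3 (index 0): smaller elements after it = [] -> 0
  12 (index 1): smaller elements after it = [] -> 0
  12 (index 2): smaller elements after it = [] -> 0
  14 (index 3): smaller elements after it = [12] -> 1
Total inversions = 0 + 0 + 0 + 1 = 1
Final answer: 1


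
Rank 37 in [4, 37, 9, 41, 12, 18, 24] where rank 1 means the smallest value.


Sort ascending: [4, 9, 12, 18, 24, 37, 41]
Find 37 in the sorted list.
37 is at position 6 (1-indexed).
Final answer: 6


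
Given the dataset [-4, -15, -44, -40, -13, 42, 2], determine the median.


First, sort the list: [-44, -40, -15, -13, -4, 2, 42]
The list has 7 elements (odd count).
The middle index is 3 (0-based), and the element there is -13.
Final answer: -13


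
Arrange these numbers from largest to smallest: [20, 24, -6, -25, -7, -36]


Original list: [20, 24, -6, -25, -7, -36]
Repeatedly take the largest remaining element:
  Remaining [20, 24, -6, -25, -7, -36] -> largest is 24
  Remaining [20, -6, -25, -7, -36] -> largest is 20
  Remaining [-6, -25, -7, -36] -> largest is -6
  Remaining [-25, -7, -36] -> largest is -7
  Remaining [-25, -36] -> largest is -25
  Remaining [-36] -> largest is -36
Collecting the picks in order gives the descending list.
Final answer: [24, 20, -6, -7, -25, -36]


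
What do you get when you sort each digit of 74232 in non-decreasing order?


The number 74232 has digits: 7, 4, 2, 3, 2
Sorted: 2, 2, 3, 4, 7
Joining the sorted digits gives the result.
Final answer: 22347


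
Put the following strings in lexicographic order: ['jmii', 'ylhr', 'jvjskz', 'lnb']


Compare strings character by character (the first differing letter decides):
  'jmii' < 'jvjskz' since 'm' < 'v' at position 2
  'jvjskz' < 'lnb' since 'j' < 'l' at position 1
  'lnb' < 'ylhr' since 'l' < 'y' at position 1
Chaining these comparisons gives the alphabetical order.
Final answer: ['jmii', 'jvjskz', 'lnb', 'ylhr']


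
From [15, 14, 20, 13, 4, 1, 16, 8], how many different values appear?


List all unique values:
Distinct values: [1, 4, 8, 13, 14, 15, 16, 20]
Count = 8
Final answer: 8


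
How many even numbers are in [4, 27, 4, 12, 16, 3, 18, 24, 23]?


Check each element:
  4 is even
  27 is odd
  4 is even
  12 is even
  16 is even
  3 is odd
  18 is even
  24 is even
  23 is odd
Evens: [4, 4, 12, 16, 18, 24]
Count of evens = 6
Final answer: 6


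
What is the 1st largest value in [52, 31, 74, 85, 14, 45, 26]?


Sort descending: [85, 74, 52, 45, 31, 26, 14]
The 1st element (1-indexed) is at index 0.
Value = 85
Final answer: 85


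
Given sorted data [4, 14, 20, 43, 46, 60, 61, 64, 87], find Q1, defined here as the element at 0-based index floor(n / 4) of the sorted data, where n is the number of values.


The list has n = 9 elements.
Q1 index = floor(9 / 4) = floor(2.25) = 2
Counting from index 0 in the sorted data, the element at index 2 is 20.
Final answer: 20


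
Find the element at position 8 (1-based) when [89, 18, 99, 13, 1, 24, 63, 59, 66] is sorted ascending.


Sort ascending: [1, 13, 18, 24, 59, 63, 66, 89, 99]
The 8th element (1-indexed) is at index 7.
Value = 89
Final answer: 89


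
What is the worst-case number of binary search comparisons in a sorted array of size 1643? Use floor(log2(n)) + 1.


Binary search halves the search space each step.
Maximum comparisons = floor(log2(1643)) + 1
log2(1643) = 10.6821
floor(log2(1643)) = 10, so 10 + 1 = 11
Final answer: 11


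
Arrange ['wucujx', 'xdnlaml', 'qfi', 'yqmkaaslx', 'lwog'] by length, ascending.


Compute lengths:
  'wucujx' has length 6
  'xdnlaml' has length 7
  'qfi' has length 3
  'yqmkaaslx' has length 9
  'lwog' has length 4
Lengths in increasing order: 3 < 4 < 6 < 7 < 9
Listing the words in that order gives the answer.
Final answer: ['qfi', 'lwog', 'wucujx', 'xdnlaml', 'yqmkaaslx']


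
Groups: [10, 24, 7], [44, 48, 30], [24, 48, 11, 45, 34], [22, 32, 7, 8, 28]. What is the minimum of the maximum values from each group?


Find max of each group:
  Group 1: [10, 24, 7] -> max = 24
  Group 2: [44, 48, 30] -> max = 48
  Group 3: [24, 48, 11, 45, 34] -> max = 48
  Group 4: [22, 32, 7, 8, 28] -> max = 32
Maxes: [24, 48, 48, 32]
Minimum of maxes = 24
Final answer: 24


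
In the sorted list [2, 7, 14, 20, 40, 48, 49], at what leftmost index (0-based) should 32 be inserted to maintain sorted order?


List is sorted: [2, 7, 14, 20, 40, 48, 49]
We need the leftmost position where 32 can be inserted, i.e. the first index whose element is >= 32 (or the end of the list if none is).
Binary search with low=0, high=7 (0-based indices):
  low=0, high=7, mid=3: a[3]=20 < 32, so low = 4
  low=4, high=7, mid=5: a[5]=48 >= 32, so high = 5
  low=4, high=5, mid=4: a[4]=40 >= 32, so high = 4
Now low = high = 4, so the insertion index is 4.
Final answer: 4


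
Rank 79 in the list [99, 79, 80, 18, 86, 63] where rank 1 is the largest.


Sort descending: [99, 86, 80, 79, 63, 18]
Find 79 in the sorted list.
79 is at position 4.
Final answer: 4


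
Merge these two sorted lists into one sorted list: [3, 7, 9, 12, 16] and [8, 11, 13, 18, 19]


List A: [3, 7, 9, 12, 16]
List B: [8, 11, 13, 18, 19]
Repeatedly compare the front elements and take the smaller:
  3 vs 8 -> take 3
  7 vs 8 -> take 7
  9 vs 8 -> take 8
  9 vs 11 -> take 9
  12 vs 11 -> take 11
  12 vs 13 -> take 12
  16 vs 13 -> take 13
  16 vs 18 -> take 16
  A is exhausted; append the rest of B: [18, 19]
Final answer: [3, 7, 8, 9, 11, 12, 13, 16, 18, 19]


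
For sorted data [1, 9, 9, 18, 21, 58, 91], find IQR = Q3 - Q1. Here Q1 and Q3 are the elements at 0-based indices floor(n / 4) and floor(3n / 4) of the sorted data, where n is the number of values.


The data has n = 7 elements.
Q1 index = floor(7 / 4) = floor(1.75) = 1; Q3 index = floor(3 * 7 / 4) = floor(5.25) = 5
Q1 = element at index 1 = 9
Q3 = element at index 5 = 58
IQR = 58 - 9 = 49
Final answer: 49


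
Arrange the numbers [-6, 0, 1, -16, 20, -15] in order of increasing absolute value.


Compute absolute values:
  |-6| = 6
  |0| = 0
  |1| = 1
  |-16| = 16
  |20| = 20
  |-15| = 15
Absolute values in increasing order: 0 < 1 < 6 < 15 < 16 < 20
Listing the original numbers in that order gives the answer.
Final answer: [0, 1, -6, -15, -16, 20]


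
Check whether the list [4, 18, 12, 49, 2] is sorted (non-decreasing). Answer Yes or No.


Check consecutive pairs:
  4 <= 18? True
  18 <= 12? False
  12 <= 49? True
  49 <= 2? False
2 consecutive pair(s) are out of order, so the list is not sorted.
Final answer: No


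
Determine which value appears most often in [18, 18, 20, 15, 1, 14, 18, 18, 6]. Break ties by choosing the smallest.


Count the frequency of each value:
  1 appears 1 time(s)
  6 appears 1 time(s)
  14 appears 1 time(s)
  15 appears 1 time(s)
  18 appears 4 time(s)
  20 appears 1 time(s)
Maximum frequency is 4.
Only 18 reaches that frequency, so it is the mode.
Final answer: 18


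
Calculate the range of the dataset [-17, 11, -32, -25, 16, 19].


Maximum value: 19
Minimum value: -32
Range = 19 - (-32) = 51
Final answer: 51


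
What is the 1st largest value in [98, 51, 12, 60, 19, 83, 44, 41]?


Sort descending: [98, 83, 60, 51, 44, 41, 19, 12]
The 1st element (1-indexed) is at index 0.
Value = 98
Final answer: 98


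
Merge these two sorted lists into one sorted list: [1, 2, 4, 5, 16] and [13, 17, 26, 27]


List A: [1, 2, 4, 5, 16]
List B: [13, 17, 26, 27]
Repeatedly compare the front elements and take the smaller:
  1 vs 13 -> take 1
  2 vs 13 -> take 2
  4 vs 13 -> take 4
  5 vs 13 -> take 5
  16 vs 13 -> take 13
  16 vs 17 -> take 16
  A is exhausted; append the rest of B: [17, 26, 27]
Final answer: [1, 2, 4, 5, 13, 16, 17, 26, 27]


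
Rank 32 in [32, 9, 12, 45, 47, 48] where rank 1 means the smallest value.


Sort ascending: [9, 12, 32, 45, 47, 48]
Find 32 in the sorted list.
32 is at position 3 (1-indexed).
Final answer: 3


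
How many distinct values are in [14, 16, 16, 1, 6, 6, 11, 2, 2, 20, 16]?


List all unique values:
Distinct values: [1, 2, 6, 11, 14, 16, 20]
Count = 7
Final answer: 7


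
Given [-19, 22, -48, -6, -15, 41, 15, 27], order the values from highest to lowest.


Original list: [-19, 22, -48, -6, -15, 41, 15, 27]
Repeatedly take the largest remaining element:
  Remaining [-19, 22, -48, -6, -15, 41, 15, 27] -> largest is 41
  Remaining [-19, 22, -48, -6, -15, 15, 27] -> largest is 27
  Remaining [-19, 22, -48, -6, -15, 15] -> largest is 22
  Remaining [-19, -48, -6, -15, 15] -> largest is 15
  Remaining [-19, -48, -6, -15] -> largest is -6
  Remaining [-19, -48, -15] -> largest is -15
  Remaining [-19, -48] -> largest is -19
  Remaining [-48] -> largest is -48
Collecting the picks in order gives the descending list.
Final answer: [41, 27, 22, 15, -6, -15, -19, -48]


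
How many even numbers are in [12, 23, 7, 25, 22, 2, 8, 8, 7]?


Check each element:
  12 is even
  23 is odd
  7 is odd
  25 is odd
  22 is even
  2 is even
  8 is even
  8 is even
  7 is odd
Evens: [12, 22, 2, 8, 8]
Count of evens = 5
Final answer: 5


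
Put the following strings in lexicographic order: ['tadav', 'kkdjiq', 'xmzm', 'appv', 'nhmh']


Compare strings character by character (the first differing letter decides):
  'appv' < 'kkdjiq' since 'a' < 'k' at position 1
  'kkdjiq' < 'nhmh' since 'k' < 'n' at position 1
  'nhmh' < 'tadav' since 'n' < 't' at position 1
  'tadav' < 'xmzm' since 't' < 'x' at position 1
Chaining these comparisons gives the alphabetical order.
Final answer: ['appv', 'kkdjiq', 'nhmh', 'tadav', 'xmzm']


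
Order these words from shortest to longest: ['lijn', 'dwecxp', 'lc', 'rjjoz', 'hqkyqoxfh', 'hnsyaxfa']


Compute lengths:
  'lijn' has length 4
  'dwecxp' has length 6
  'lc' has length 2
  'rjjoz' has length 5
  'hqkyqoxfh' has length 9
  'hnsyaxfa' has length 8
Lengths in increasing order: 2 < 4 < 5 < 6 < 8 < 9
Listing the words in that order gives the answer.
Final answer: ['lc', 'lijn', 'rjjoz', 'dwecxp', 'hnsyaxfa', 'hqkyqoxfh']


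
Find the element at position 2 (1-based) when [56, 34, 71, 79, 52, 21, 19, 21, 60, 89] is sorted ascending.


Sort ascending: [19, 21, 21, 34, 52, 56, 60, 71, 79, 89]
The 2nd element (1-indexed) is at index 1.
Value = 21
Final answer: 21


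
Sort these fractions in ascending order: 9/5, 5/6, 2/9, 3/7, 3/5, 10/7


Convert to decimal for comparison:
  9/5 = 1.8
  5/6 = 0.8333
  2/9 = 0.2222
  3/7 = 0.4286
  3/5 = 0.6
  10/7 = 1.4286
Decimals in increasing order: 0.2222 < 0.4286 < 0.6 < 0.8333 < 1.4286 < 1.8
Writing each back as its fraction gives the sorted order.
Final answer: 2/9, 3/7, 3/5, 5/6, 10/7, 9/5


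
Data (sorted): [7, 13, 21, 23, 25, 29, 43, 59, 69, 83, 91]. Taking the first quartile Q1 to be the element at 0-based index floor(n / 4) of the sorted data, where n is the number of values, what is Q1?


The list has n = 11 elements.
Q1 index = floor(11 / 4) = floor(2.75) = 2
Counting from index 0 in the sorted data, the element at index 2 is 21.
Final answer: 21


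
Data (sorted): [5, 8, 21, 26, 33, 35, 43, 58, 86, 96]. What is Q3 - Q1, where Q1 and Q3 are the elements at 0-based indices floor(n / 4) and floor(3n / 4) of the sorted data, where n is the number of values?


The data has n = 10 elements.
Q1 index = floor(10 / 4) = floor(2.5) = 2; Q3 index = floor(3 * 10 / 4) = floor(7.5) = 7
Q1 = element at index 2 = 21
Q3 = element at index 7 = 58
IQR = 58 - 21 = 37
Final answer: 37


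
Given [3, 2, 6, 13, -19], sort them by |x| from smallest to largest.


Compute absolute values:
  |3| = 3
  |2| = 2
  |6| = 6
  |13| = 13
  |-19| = 19
Absolute values in increasing order: 2 < 3 < 6 < 13 < 19
Listing the original numbers in that order gives the answer.
Final answer: [2, 3, 6, 13, -19]


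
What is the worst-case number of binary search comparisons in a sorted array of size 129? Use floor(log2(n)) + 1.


Binary search halves the search space each step.
Maximum comparisons = floor(log2(129)) + 1
log2(129) = 7.0112
floor(log2(129)) = 7, so 7 + 1 = 8
Final answer: 8


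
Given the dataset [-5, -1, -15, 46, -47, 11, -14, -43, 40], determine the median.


First, sort the list: [-47, -43, -15, -14, -5, -1, 11, 40, 46]
The list has 9 elements (odd count).
The middle index is 4 (0-based), and the element there is -5.
Final answer: -5


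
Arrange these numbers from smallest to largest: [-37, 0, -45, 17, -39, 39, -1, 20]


Original list: [-37, 0, -45, 17, -39, 39, -1, 20]
Repeatedly take the smallest remaining element:
  Remaining [-37, 0, -45, 17, -39, 39, -1, 20] -> smallest is -45
  Remaining [-37, 0, 17, -39, 39, -1, 20] -> smallest is -39
  Remaining [-37, 0, 17, 39, -1, 20] -> smallest is -37
  Remaining [0, 17, 39, -1, 20] -> smallest is -1
  Remaining [0, 17, 39, 20] -> smallest is 0
  Remaining [17, 39, 20] -> smallest is 17
  Remaining [39, 20] -> smallest is 20
  Remaining [39] -> smallest is 39
Collecting the picks in order gives the sorted list.
Final answer: [-45, -39, -37, -1, 0, 17, 20, 39]


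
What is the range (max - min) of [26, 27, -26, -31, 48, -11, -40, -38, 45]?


Maximum value: 48
Minimum value: -40
Range = 48 - (-40) = 88
Final answer: 88


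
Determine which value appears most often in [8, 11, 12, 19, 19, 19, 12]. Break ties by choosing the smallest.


Count the frequency of each value:
  8 appears 1 time(s)
  11 appears 1 time(s)
  12 appears 2 time(s)
  19 appears 3 time(s)
Maximum frequency is 3.
Only 19 reaches that frequency, so it is the mode.
Final answer: 19


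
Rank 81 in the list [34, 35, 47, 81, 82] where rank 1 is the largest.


Sort descending: [82, 81, 47, 35, 34]
Find 81 in the sorted list.
81 is at position 2.
Final answer: 2


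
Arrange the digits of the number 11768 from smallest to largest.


The number 11768 has digits: 1, 1, 7, 6, 8
Sorted: 1, 1, 6, 7, 8
Joining the sorted digits gives the result.
Final answer: 11678


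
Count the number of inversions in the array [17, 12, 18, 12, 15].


For each element, count the later elements that are smaller than it:
  17 (index 0): smaller elements after it = [12, 12, 15] -> 3
  12 (index 1): smaller elements after it = [] -> 0
  18 (index 2): smaller elements after it = [12, 15] -> 2
  12 (index 3): smaller elements after it = [] -> 0
Total inversions = 3 + 0 + 2 + 0 = 5
Final answer: 5


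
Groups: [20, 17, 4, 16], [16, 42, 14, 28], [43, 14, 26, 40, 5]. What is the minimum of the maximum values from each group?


Find max of each group:
  Group 1: [20, 17, 4, 16] -> max = 20
  Group 2: [16, 42, 14, 28] -> max = 42
  Group 3: [43, 14, 26, 40, 5] -> max = 43
Maxes: [20, 42, 43]
Minimum of maxes = 20
Final answer: 20


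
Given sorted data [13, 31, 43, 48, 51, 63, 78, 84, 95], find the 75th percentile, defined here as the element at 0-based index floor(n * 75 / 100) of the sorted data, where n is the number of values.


The dataset has n = 9 elements.
Index = floor(9 * 75 / 100) = floor(675 / 100) = floor(6.75) = 6
Counting from index 0 in the sorted data, the element at index 6 is 78.
Final answer: 78


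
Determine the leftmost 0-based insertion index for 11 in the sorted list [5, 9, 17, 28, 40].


List is sorted: [5, 9, 17, 28, 40]
We need the leftmost position where 11 can be inserted, i.e. the first index whose element is >= 11 (or the end of the list if none is).
Binary search with low=0, high=5 (0-based indices):
  low=0, high=5, mid=2: a[2]=17 >= 11, so high = 2
  low=0, high=2, mid=1: a[1]=9 < 11, so low = 2
Now low = high = 2, so the insertion index is 2.
Final answer: 2


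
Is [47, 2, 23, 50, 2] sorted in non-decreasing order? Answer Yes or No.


Check consecutive pairs:
  47 <= 2? False
  2 <= 23? True
  23 <= 50? True
  50 <= 2? False
2 consecutive pair(s) are out of order, so the list is not sorted.
Final answer: No


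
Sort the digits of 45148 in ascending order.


The number 45148 has digits: 4, 5, 1, 4, 8
Sorted: 1, 4, 4, 5, 8
Joining the sorted digits gives the result.
Final answer: 14458


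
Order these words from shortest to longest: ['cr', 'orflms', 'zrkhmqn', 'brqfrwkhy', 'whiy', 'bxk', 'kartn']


Compute lengths:
  'cr' has length 2
  'orflms' has length 6
  'zrkhmqn' has length 7
  'brqfrwkhy' has length 9
  'whiy' has length 4
  'bxk' has length 3
  'kartn' has length 5
Lengths in increasing order: 2 < 3 < 4 < 5 < 6 < 7 < 9
Listing the words in that order gives the answer.
Final answer: ['cr', 'bxk', 'whiy', 'kartn', 'orflms', 'zrkhmqn', 'brqfrwkhy']


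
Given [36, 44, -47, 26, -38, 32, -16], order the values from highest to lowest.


Original list: [36, 44, -47, 26, -38, 32, -16]
Repeatedly take the largest remaining element:
  Remaining [36, 44, -47, 26, -38, 32, -16] -> largest is 44
  Remaining [36, -47, 26, -38, 32, -16] -> largest is 36
  Remaining [-47, 26, -38, 32, -16] -> largest is 32
  Remaining [-47, 26, -38, -16] -> largest is 26
  Remaining [-47, -38, -16] -> largest is -16
  Remaining [-47, -38] -> largest is -38
  Remaining [-47] -> largest is -47
Collecting the picks in order gives the descending list.
Final answer: [44, 36, 32, 26, -16, -38, -47]


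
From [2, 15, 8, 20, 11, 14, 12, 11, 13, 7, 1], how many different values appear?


List all unique values:
Distinct values: [1, 2, 7, 8, 11, 12, 13, 14, 15, 20]
Count = 10
Final answer: 10


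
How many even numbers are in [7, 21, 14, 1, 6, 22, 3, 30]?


Check each element:
  7 is odd
  21 is odd
  14 is even
  1 is odd
  6 is even
  22 is even
  3 is odd
  30 is even
Evens: [14, 6, 22, 30]
Count of evens = 4
Final answer: 4


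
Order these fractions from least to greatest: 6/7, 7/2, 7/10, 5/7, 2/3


Convert to decimal for comparison:
  6/7 = 0.8571
  7/2 = 3.5
  7/10 = 0.7
  5/7 = 0.7143
  2/3 = 0.6667
Decimals in increasing order: 0.6667 < 0.7 < 0.7143 < 0.8571 < 3.5
Writing each back as its fraction gives the sorted order.
Final answer: 2/3, 7/10, 5/7, 6/7, 7/2


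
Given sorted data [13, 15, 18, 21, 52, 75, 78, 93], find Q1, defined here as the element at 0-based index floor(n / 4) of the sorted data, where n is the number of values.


The list has n = 8 elements.
Q1 index = floor(8 / 4) = floor(2) = 2
Counting from index 0 in the sorted data, the element at index 2 is 18.
Final answer: 18


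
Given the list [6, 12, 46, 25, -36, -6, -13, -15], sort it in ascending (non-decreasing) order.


Original list: [6, 12, 46, 25, -36, -6, -13, -15]
Repeatedly take the smallest remaining element:
  Remaining [6, 12, 46, 25, -36, -6, -13, -15] -> smallest is -36
  Remaining [6, 12, 46, 25, -6, -13, -15] -> smallest is -15
  Remaining [6, 12, 46, 25, -6, -13] -> smallest is -13
  Remaining [6, 12, 46, 25, -6] -> smallest is -6
  Remaining [6, 12, 46, 25] -> smallest is 6
  Remaining [12, 46, 25] -> smallest is 12
  Remaining [46, 25] -> smallest is 25
  Remaining [46] -> smallest is 46
Collecting the picks in order gives the sorted list.
Final answer: [-36, -15, -13, -6, 6, 12, 25, 46]


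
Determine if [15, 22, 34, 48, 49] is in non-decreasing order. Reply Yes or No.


Check consecutive pairs:
  15 <= 22? True
  22 <= 34? True
  34 <= 48? True
  48 <= 49? True
Every consecutive pair is in order, so the list is non-decreasing.
Final answer: Yes


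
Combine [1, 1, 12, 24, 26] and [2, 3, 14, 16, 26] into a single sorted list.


List A: [1, 1, 12, 24, 26]
List B: [2, 3, 14, 16, 26]
Repeatedly compare the front elements and take the smaller:
  1 vs 2 -> take 1
  1 vs 2 -> take 1
  12 vs 2 -> take 2
  12 vs 3 -> take 3
  12 vs 14 -> take 12
  24 vs 14 -> take 14
  24 vs 16 -> take 16
  24 vs 26 -> take 24
  26 vs 26 -> take 26
  A is exhausted; append the rest of B: [26]
Final answer: [1, 1, 2, 3, 12, 14, 16, 24, 26, 26]


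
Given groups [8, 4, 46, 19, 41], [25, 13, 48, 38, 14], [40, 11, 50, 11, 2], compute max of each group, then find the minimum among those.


Find max of each group:
  Group 1: [8, 4, 46, 19, 41] -> max = 46
  Group 2: [25, 13, 48, 38, 14] -> max = 48
  Group 3: [40, 11, 50, 11, 2] -> max = 50
Maxes: [46, 48, 50]
Minimum of maxes = 46
Final answer: 46


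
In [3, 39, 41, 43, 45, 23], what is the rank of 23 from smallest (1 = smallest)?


Sort ascending: [3, 23, 39, 41, 43, 45]
Find 23 in the sorted list.
23 is at position 2 (1-indexed).
Final answer: 2


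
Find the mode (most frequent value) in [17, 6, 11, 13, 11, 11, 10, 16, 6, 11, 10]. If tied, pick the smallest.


Count the frequency of each value:
  6 appears 2 time(s)
  10 appears 2 time(s)
  11 appears 4 time(s)
  13 appears 1 time(s)
  16 appears 1 time(s)
  17 appears 1 time(s)
Maximum frequency is 4.
Only 11 reaches that frequency, so it is the mode.
Final answer: 11


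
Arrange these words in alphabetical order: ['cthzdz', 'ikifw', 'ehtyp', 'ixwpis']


Compare strings character by character (the first differing letter decides):
  'cthzdz' < 'ehtyp' since 'c' < 'e' at position 1
  'ehtyp' < 'ikifw' since 'e' < 'i' at position 1
  'ikifw' < 'ixwpis' since 'k' < 'x' at position 2
Chaining these comparisons gives the alphabetical order.
Final answer: ['cthzdz', 'ehtyp', 'ikifw', 'ixwpis']


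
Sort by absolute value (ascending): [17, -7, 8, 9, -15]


Compute absolute values:
  |17| = 17
  |-7| = 7
  |8| = 8
  |9| = 9
  |-15| = 15
Absolute values in increasing order: 7 < 8 < 9 < 15 < 17
Listing the original numbers in that order gives the answer.
Final answer: [-7, 8, 9, -15, 17]


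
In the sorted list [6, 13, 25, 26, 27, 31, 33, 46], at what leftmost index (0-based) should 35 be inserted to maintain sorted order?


List is sorted: [6, 13, 25, 26, 27, 31, 33, 46]
We need the leftmost position where 35 can be inserted, i.e. the first index whose element is >= 35 (or the end of the list if none is).
Binary search with low=0, high=8 (0-based indices):
  low=0, high=8, mid=4: a[4]=27 < 35, so low = 5
  low=5, high=8, mid=6: a[6]=33 < 35, so low = 7
  low=7, high=8, mid=7: a[7]=46 >= 35, so high = 7
Now low = high = 7, so the insertion index is 7.
Final answer: 7


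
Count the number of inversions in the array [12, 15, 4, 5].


For each element, count the later elements that are smaller than it:
  12 (index 0): smaller elements after it = [4, 5] -> 2
  15 (index 1): smaller elements after it = [4, 5] -> 2
  4 (index 2): smaller elements after it = [] -> 0
Total inversions = 2 + 2 + 0 = 4
Final answer: 4


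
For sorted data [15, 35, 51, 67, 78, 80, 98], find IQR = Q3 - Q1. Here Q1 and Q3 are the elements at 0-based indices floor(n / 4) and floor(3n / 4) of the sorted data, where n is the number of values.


The data has n = 7 elements.
Q1 index = floor(7 / 4) = floor(1.75) = 1; Q3 index = floor(3 * 7 / 4) = floor(5.25) = 5
Q1 = element at index 1 = 35
Q3 = element at index 5 = 80
IQR = 80 - 35 = 45
Final answer: 45


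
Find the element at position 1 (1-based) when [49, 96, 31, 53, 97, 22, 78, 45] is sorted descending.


Sort descending: [97, 96, 78, 53, 49, 45, 31, 22]
The 1st element (1-indexed) is at index 0.
Value = 97
Final answer: 97


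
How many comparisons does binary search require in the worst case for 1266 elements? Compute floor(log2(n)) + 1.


Binary search halves the search space each step.
Maximum comparisons = floor(log2(1266)) + 1
log2(1266) = 10.3061
floor(log2(1266)) = 10, so 10 + 1 = 11
Final answer: 11


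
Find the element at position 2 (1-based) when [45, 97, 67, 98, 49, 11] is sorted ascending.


Sort ascending: [11, 45, 49, 67, 97, 98]
The 2nd element (1-indexed) is at index 1.
Value = 45
Final answer: 45


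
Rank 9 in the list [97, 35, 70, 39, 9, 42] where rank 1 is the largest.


Sort descending: [97, 70, 42, 39, 35, 9]
Find 9 in the sorted list.
9 is at position 6.
Final answer: 6


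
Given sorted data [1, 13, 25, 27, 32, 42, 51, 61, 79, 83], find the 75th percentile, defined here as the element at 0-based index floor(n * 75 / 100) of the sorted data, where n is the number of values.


The dataset has n = 10 elements.
Index = floor(10 * 75 / 100) = floor(750 / 100) = floor(7.5) = 7
Counting from index 0 in the sorted data, the element at index 7 is 61.
Final answer: 61


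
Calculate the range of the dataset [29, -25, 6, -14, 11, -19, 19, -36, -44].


Maximum value: 29
Minimum value: -44
Range = 29 - (-44) = 73
Final answer: 73


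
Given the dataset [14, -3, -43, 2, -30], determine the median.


First, sort the list: [-43, -30, -3, 2, 14]
The list has 5 elements (odd count).
The middle index is 2 (0-based), and the element there is -3.
Final answer: -3


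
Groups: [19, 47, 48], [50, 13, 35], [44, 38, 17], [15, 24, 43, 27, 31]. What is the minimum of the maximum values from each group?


Find max of each group:
  Group 1: [19, 47, 48] -> max = 48
  Group 2: [50, 13, 35] -> max = 50
  Group 3: [44, 38, 17] -> max = 44
  Group 4: [15, 24, 43, 27, 31] -> max = 43
Maxes: [48, 50, 44, 43]
Minimum of maxes = 43
Final answer: 43


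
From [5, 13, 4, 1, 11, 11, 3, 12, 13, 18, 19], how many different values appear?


List all unique values:
Distinct values: [1, 3, 4, 5, 11, 12, 13, 18, 19]
Count = 9
Final answer: 9


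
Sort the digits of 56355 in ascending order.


The number 56355 has digits: 5, 6, 3, 5, 5
Sorted: 3, 5, 5, 5, 6
Joining the sorted digits gives the result.
Final answer: 35556


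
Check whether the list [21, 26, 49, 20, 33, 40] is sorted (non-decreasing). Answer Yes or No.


Check consecutive pairs:
  21 <= 26? True
  26 <= 49? True
  49 <= 20? False
  20 <= 33? True
  33 <= 40? True
1 consecutive pair(s) are out of order, so the list is not sorted.
Final answer: No


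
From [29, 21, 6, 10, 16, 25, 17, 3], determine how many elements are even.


Check each element:
  29 is odd
  21 is odd
  6 is even
  10 is even
  16 is even
  25 is odd
  17 is odd
  3 is odd
Evens: [6, 10, 16]
Count of evens = 3
Final answer: 3


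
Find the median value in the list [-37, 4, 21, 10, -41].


First, sort the list: [-41, -37, 4, 10, 21]
The list has 5 elements (odd count).
The middle index is 2 (0-based), and the element there is 4.
Final answer: 4


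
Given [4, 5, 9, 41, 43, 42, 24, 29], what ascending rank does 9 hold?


Sort ascending: [4, 5, 9, 24, 29, 41, 42, 43]
Find 9 in the sorted list.
9 is at position 3 (1-indexed).
Final answer: 3


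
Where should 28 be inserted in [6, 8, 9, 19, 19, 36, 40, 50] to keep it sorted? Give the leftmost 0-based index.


List is sorted: [6, 8, 9, 19, 19, 36, 40, 50]
We need the leftmost position where 28 can be inserted, i.e. the first index whose element is >= 28 (or the end of the list if none is).
Binary search with low=0, high=8 (0-based indices):
  low=0, high=8, mid=4: a[4]=19 < 28, so low = 5
  low=5, high=8, mid=6: a[6]=40 >= 28, so high = 6
  low=5, high=6, mid=5: a[5]=36 >= 28, so high = 5
Now low = high = 5, so the insertion index is 5.
Final answer: 5


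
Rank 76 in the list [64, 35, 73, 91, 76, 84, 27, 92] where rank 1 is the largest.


Sort descending: [92, 91, 84, 76, 73, 64, 35, 27]
Find 76 in the sorted list.
76 is at position 4.
Final answer: 4


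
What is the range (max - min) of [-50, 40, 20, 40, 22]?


Maximum value: 40
Minimum value: -50
Range = 40 - (-50) = 90
Final answer: 90


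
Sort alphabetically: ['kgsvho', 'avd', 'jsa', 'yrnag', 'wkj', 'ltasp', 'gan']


Compare strings character by character (the first differing letter decides):
  'avd' < 'gan' since 'a' < 'g' at position 1
  'gan' < 'jsa' since 'g' < 'j' at position 1
  'jsa' < 'kgsvho' since 'j' < 'k' at position 1
  'kgsvho' < 'ltasp' since 'k' < 'l' at position 1
  'ltasp' < 'wkj' since 'l' < 'w' at position 1
  'wkj' < 'yrnag' since 'w' < 'y' at position 1
Chaining these comparisons gives the alphabetical order.
Final answer: ['avd', 'gan', 'jsa', 'kgsvho', 'ltasp', 'wkj', 'yrnag']


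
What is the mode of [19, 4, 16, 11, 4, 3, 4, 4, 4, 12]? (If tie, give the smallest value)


Count the frequency of each value:
  3 appears 1 time(s)
  4 appears 5 time(s)
  11 appears 1 time(s)
  12 appears 1 time(s)
  16 appears 1 time(s)
  19 appears 1 time(s)
Maximum frequency is 5.
Only 4 reaches that frequency, so it is the mode.
Final answer: 4


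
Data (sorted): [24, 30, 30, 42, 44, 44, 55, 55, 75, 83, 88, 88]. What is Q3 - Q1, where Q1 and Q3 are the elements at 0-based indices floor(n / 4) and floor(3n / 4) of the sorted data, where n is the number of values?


The data has n = 12 elements.
Q1 index = floor(12 / 4) = floor(3) = 3; Q3 index = floor(3 * 12 / 4) = floor(9) = 9
Q1 = element at index 3 = 42
Q3 = element at index 9 = 83
IQR = 83 - 42 = 41
Final answer: 41


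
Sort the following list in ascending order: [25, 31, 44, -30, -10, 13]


Original list: [25, 31, 44, -30, -10, 13]
Repeatedly take the smallest remaining element:
  Remaining [25, 31, 44, -30, -10, 13] -> smallest is -30
  Remaining [25, 31, 44, -10, 13] -> smallest is -10
  Remaining [25, 31, 44, 13] -> smallest is 13
  Remaining [25, 31, 44] -> smallest is 25
  Remaining [31, 44] -> smallest is 31
  Remaining [44] -> smallest is 44
Collecting the picks in order gives the sorted list.
Final answer: [-30, -10, 13, 25, 31, 44]


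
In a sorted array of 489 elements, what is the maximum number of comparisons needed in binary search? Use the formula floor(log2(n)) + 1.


Binary search halves the search space each step.
Maximum comparisons = floor(log2(489)) + 1
log2(489) = 8.9337
floor(log2(489)) = 8, so 8 + 1 = 9
Final answer: 9


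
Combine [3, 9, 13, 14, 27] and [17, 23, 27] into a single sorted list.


List A: [3, 9, 13, 14, 27]
List B: [17, 23, 27]
Repeatedly compare the front elements and take the smaller:
  3 vs 17 -> take 3
  9 vs 17 -> take 9
  13 vs 17 -> take 13
  14 vs 17 -> take 14
  27 vs 17 -> take 17
  27 vs 23 -> take 23
  27 vs 27 -> take 27
  A is exhausted; append the rest of B: [27]
Final answer: [3, 9, 13, 14, 17, 23, 27, 27]


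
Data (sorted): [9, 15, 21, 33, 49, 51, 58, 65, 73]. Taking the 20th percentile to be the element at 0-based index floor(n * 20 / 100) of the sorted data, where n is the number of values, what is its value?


The dataset has n = 9 elements.
Index = floor(9 * 20 / 100) = floor(180 / 100) = floor(1.8) = 1
Counting from index 0 in the sorted data, the element at index 1 is 15.
Final answer: 15


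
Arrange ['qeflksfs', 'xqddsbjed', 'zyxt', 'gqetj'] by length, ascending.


Compute lengths:
  'qeflksfs' has length 8
  'xqddsbjed' has length 9
  'zyxt' has length 4
  'gqetj' has length 5
Lengths in increasing order: 4 < 5 < 8 < 9
Listing the words in that order gives the answer.
Final answer: ['zyxt', 'gqetj', 'qeflksfs', 'xqddsbjed']


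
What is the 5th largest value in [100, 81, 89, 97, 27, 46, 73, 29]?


Sort descending: [100, 97, 89, 81, 73, 46, 29, 27]
The 5th element (1-indexed) is at index 4.
Value = 73
Final answer: 73


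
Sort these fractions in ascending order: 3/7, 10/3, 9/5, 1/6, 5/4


Convert to decimal for comparison:
  3/7 = 0.4286
  10/3 = 3.3333
  9/5 = 1.8
  1/6 = 0.1667
  5/4 = 1.25
Decimals in increasing order: 0.1667 < 0.4286 < 1.25 < 1.8 < 3.3333
Writing each back as its fraction gives the sorted order.
Final answer: 1/6, 3/7, 5/4, 9/5, 10/3


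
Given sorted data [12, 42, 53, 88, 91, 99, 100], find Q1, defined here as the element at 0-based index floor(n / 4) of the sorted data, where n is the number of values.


The list has n = 7 elements.
Q1 index = floor(7 / 4) = floor(1.75) = 1
Counting from index 0 in the sorted data, the element at index 1 is 42.
Final answer: 42


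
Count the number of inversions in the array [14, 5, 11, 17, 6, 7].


For each element, count the later elements that are smaller than it:
  14 (index 0): smaller elements after it = [5, 11, 6, 7] -> 4
  5 (index 1): smaller elements after it = [] -> 0
  11 (index 2): smaller elements after it = [6, 7] -> 2
  17 (index 3): smaller elements after it = [6, 7] -> 2
  6 (index 4): smaller elements after it = [] -> 0
Total inversions = 4 + 0 + 2 + 2 + 0 = 8
Final answer: 8


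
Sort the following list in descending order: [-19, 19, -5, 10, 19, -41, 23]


Original list: [-19, 19, -5, 10, 19, -41, 23]
Repeatedly take the largest remaining element:
  Remaining [-19, 19, -5, 10, 19, -41, 23] -> largest is 23
  Remaining [-19, 19, -5, 10, 19, -41] -> largest is 19
  Remaining [-19, -5, 10, 19, -41] -> largest is 19
  Remaining [-19, -5, 10, -41] -> largest is 10
  Remaining [-19, -5, -41] -> largest is -5
  Remaining [-19, -41] -> largest is -19
  Remaining [-41] -> largest is -41
Collecting the picks in order gives the descending list.
Final answer: [23, 19, 19, 10, -5, -19, -41]


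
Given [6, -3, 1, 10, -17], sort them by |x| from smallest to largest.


Compute absolute values:
  |6| = 6
  |-3| = 3
  |1| = 1
  |10| = 10
  |-17| = 17
Absolute values in increasing order: 1 < 3 < 6 < 10 < 17
Listing the original numbers in that order gives the answer.
Final answer: [1, -3, 6, 10, -17]


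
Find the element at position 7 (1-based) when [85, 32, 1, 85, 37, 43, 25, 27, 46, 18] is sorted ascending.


Sort ascending: [1, 18, 25, 27, 32, 37, 43, 46, 85, 85]
The 7th element (1-indexed) is at index 6.
Value = 43
Final answer: 43


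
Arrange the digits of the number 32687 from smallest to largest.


The number 32687 has digits: 3, 2, 6, 8, 7
Sorted: 2, 3, 6, 7, 8
Joining the sorted digits gives the result.
Final answer: 23678
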